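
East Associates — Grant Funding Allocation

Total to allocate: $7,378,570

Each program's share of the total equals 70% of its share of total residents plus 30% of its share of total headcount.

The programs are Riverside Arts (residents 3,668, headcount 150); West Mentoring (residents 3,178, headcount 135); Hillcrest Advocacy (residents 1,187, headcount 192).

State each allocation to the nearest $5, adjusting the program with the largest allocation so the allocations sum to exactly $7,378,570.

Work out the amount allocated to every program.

Residents total 8,033; headcount total 477.
Combined weights (70% residents + 30% headcount): Riverside Arts 0.4140; West Mentoring 0.3618; Hillcrest Advocacy 0.2242.
Pro-rata amounts: Riverside Arts 3,054,515.05; West Mentoring 2,669,849.32; Hillcrest Advocacy 1,654,205.62.
After rounding ($5): Riverside Arts $3,054,515; West Mentoring $2,669,850; Hillcrest Advocacy $1,654,205. Sum = $7,378,570.
No rounding difference to absorb.

Riverside Arts: $3,054,515 | West Mentoring: $2,669,850 | Hillcrest Advocacy: $1,654,205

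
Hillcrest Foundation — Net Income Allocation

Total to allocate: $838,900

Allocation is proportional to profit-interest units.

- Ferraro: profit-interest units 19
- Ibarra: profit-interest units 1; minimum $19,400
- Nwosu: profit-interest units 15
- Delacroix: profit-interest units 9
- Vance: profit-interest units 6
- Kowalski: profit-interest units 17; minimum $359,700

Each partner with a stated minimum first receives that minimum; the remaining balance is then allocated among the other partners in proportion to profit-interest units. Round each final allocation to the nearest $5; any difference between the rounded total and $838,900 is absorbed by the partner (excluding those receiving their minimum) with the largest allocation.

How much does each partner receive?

Minimums first: Ibarra $19,400; Kowalski $359,700. Remaining pool $459,800.
Remaining pool split over remaining profit-interest units 49: Ferraro 178,289.80 → $178,290; Nwosu 140,755.10 → $140,755; Delacroix 84,453.06 → $84,455; Vance 56,302.04 → $56,300.

Ferraro: $178,290 | Ibarra: $19,400 | Nwosu: $140,755 | Delacroix: $84,455 | Vance: $56,300 | Kowalski: $359,700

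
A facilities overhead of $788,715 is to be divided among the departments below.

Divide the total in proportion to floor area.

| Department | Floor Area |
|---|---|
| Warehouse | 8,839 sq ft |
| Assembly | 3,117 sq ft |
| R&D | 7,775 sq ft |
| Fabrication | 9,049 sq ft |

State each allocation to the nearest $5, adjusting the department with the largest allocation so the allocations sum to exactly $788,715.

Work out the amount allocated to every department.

Combined floor area = 28,780.
Proportional shares: Warehouse 8,839/28,780 × $788,715 = 242,232.52; Assembly 3,117/28,780 × $788,715 = 85,421.29; R&D 7,775/28,780 × $788,715 = 213,073.63; Fabrication 9,049/28,780 × $788,715 = 247,987.56.
At nearest $5: Warehouse $242,235; Assembly $85,420; R&D $213,075; Fabrication $247,990. Sum = $788,720.
Difference $788,715 − $788,720 = −$5 applied to largest allocation (Fabrication): Fabrication becomes $247,985.

Warehouse: $242,235 | Assembly: $85,420 | R&D: $213,075 | Fabrication: $247,985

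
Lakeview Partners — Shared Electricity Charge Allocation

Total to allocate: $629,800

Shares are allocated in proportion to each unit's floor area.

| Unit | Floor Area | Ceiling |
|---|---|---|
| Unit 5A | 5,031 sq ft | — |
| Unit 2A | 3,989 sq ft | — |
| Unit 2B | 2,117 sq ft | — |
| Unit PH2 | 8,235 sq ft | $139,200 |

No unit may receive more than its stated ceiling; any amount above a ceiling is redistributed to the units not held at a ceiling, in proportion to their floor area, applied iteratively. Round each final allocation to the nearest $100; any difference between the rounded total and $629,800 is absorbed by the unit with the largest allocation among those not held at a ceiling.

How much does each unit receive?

Unit 5A: $221,600; Unit 2A: $175,700; Unit 2B: $93,300; Unit PH2: $139,200

Combined floor area = 19,372.
Pro-rata shares before constraints: Unit 5A 163,562.04; Unit 2A 129,685.74; Unit 2B 68,825.45; Unit PH2 267,726.77.
Capped: Unit PH2 ($139,200); balance $490,600 reallocated over remaining floor area 11,137.
Remaining shares: Unit 5A 221,622.39 → $221,600; Unit 2A 175,720.88 → $175,700; Unit 2B 93,256.73 → $93,300.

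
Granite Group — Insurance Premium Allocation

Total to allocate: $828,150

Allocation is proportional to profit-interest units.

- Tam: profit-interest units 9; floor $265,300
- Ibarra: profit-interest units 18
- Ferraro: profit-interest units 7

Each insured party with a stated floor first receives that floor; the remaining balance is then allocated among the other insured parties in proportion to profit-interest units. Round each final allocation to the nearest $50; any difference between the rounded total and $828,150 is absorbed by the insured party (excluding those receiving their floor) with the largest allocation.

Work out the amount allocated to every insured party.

Guaranteed amounts: Tam $265,300. Remaining pool $562,850.
Remaining pool split over remaining profit-interest units 25: Ibarra 405,252.00 → $405,250; Ferraro 157,598.00 → $157,600.

Tam: $265,300 | Ibarra: $405,250 | Ferraro: $157,600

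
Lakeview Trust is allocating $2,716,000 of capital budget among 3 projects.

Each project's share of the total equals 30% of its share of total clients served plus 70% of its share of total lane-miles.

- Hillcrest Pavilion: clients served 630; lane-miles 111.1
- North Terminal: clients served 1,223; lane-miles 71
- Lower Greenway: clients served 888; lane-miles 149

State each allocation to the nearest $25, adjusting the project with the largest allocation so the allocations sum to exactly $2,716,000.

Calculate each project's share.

Clients served total 2,741; lane-miles total 331.1.
Composite weights (30% clients served + 70% lane-miles): Hillcrest Pavilion 0.3038; North Terminal 0.2840; Lower Greenway 0.4122.
Proportional shares: Hillcrest Pavilion 825,220.36; North Terminal 771,240.70; Lower Greenway 1,119,538.94.
Rounded to nearest $25: Hillcrest Pavilion $825,225; North Terminal $771,250; Lower Greenway $1,119,550. Sum = $2,716,025.
Difference $2,716,000 − $2,716,025 = −$25 applied to largest allocation (Lower Greenway): Lower Greenway becomes $1,119,525.

Hillcrest Pavilion: $825,225 · North Terminal: $771,250 · Lower Greenway: $1,119,525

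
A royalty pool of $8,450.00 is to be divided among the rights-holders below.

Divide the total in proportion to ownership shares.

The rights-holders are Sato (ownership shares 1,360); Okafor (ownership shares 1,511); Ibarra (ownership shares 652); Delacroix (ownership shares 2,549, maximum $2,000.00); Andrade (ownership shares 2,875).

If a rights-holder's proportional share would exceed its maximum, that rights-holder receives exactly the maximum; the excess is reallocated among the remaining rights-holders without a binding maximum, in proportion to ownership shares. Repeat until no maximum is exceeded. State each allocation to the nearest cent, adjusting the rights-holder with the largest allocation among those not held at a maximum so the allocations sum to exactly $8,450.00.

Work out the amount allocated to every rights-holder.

Sato: $1,371.05; Okafor: $1,523.28; Ibarra: $657.30; Delacroix: $2,000.00; Andrade: $2,898.37

Total ownership shares = 8,947.
Unconstrained shares: Sato 1,284.4529; Okafor 1,427.0649; Ibarra 615.7818; Delacroix 2,407.4047; Andrade 2,715.2956.
Held at cap: Delacroix ($2,000.00); remaining pool $6,450.00 reallocated over remaining ownership shares 6,398.
Redistributed shares: Sato 1,371.0535 → $1,371.05; Okafor 1,523.2807 → $1,523.28; Ibarra 657.2992 → $657.30; Andrade 2,898.3667 → $2,898.37.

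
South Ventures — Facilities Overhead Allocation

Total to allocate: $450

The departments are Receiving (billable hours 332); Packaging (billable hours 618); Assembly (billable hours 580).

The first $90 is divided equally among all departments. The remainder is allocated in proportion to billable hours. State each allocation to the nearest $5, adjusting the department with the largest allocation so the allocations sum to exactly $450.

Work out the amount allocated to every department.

First tranche $90 split equally: $30 each.
Remainder $360 by billable hours (total 1,530): Receiving 78.12 → $80; Packaging 145.41 → $145; Assembly 136.47 → $135.
Totals: Receiving $30 + $80 = $110; Packaging $30 + $145 = $175; Assembly $30 + $135 = $165.

Receiving: $110; Packaging: $175; Assembly: $165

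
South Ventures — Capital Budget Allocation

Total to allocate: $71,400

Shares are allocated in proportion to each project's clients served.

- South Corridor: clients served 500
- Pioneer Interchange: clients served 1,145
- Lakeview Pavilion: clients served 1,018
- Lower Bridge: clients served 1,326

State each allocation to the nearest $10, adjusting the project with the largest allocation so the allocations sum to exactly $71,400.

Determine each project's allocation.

Total clients served = 3,989.
Raw shares: South Corridor 500/3,989 × $71,400 = 8,949.61; Pioneer Interchange 1,145/3,989 × $71,400 = 20,494.61; Lakeview Pavilion 1,018/3,989 × $71,400 = 18,221.41; Lower Bridge 1,326/3,989 × $71,400 = 23,734.37.
After rounding ($10): South Corridor $8,950; Pioneer Interchange $20,490; Lakeview Pavilion $18,220; Lower Bridge $23,730. Sum = $71,390.
Difference $71,400 − $71,390 = +$10 applied to largest allocation (Lower Bridge): Lower Bridge becomes $23,740.

South Corridor: $8,950 | Pioneer Interchange: $20,490 | Lakeview Pavilion: $18,220 | Lower Bridge: $23,740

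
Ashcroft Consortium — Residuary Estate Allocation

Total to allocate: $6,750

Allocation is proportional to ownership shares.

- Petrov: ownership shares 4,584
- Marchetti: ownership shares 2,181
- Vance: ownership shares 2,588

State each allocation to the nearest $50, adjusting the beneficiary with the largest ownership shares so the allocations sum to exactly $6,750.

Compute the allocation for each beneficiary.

Combined ownership shares = 9,353.
Proportional shares: Petrov 4,584/9,353 × $6,750 = 3,308.24; Marchetti 2,181/9,353 × $6,750 = 1,574.01; Vance 2,588/9,353 × $6,750 = 1,867.74.
At nearest $50: Petrov $3,300; Marchetti $1,550; Vance $1,850. Sum = $6,700.
Difference $6,750 − $6,700 = +$50 applied to largest ownership shares (Petrov): Petrov becomes $3,350.

Petrov: $3,350 · Marchetti: $1,550 · Vance: $1,850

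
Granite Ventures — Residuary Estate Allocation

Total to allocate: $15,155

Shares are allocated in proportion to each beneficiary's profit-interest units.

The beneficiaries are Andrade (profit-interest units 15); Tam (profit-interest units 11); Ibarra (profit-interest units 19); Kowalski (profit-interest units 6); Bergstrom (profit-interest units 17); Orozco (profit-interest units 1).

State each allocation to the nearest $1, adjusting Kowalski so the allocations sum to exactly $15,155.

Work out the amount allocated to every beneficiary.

Profit-interest units total: 69.
Raw shares: Andrade 15/69 × $15,155 = 3,294.57; Tam 11/69 × $15,155 = 2,416.01; Ibarra 19/69 × $15,155 = 4,173.12; Kowalski 6/69 × $15,155 = 1,317.83; Bergstrom 17/69 × $15,155 = 3,733.84; Orozco 1/69 × $15,155 = 219.64.
Rounded to nearest $1: Andrade $3,295; Tam $2,416; Ibarra $4,173; Kowalski $1,318; Bergstrom $3,734; Orozco $220. Sum = $15,156.
Difference $15,155 − $15,156 = −$1 applied to Kowalski: Kowalski becomes $1,317.

Andrade: $3,295 · Tam: $2,416 · Ibarra: $4,173 · Kowalski: $1,317 · Bergstrom: $3,734 · Orozco: $220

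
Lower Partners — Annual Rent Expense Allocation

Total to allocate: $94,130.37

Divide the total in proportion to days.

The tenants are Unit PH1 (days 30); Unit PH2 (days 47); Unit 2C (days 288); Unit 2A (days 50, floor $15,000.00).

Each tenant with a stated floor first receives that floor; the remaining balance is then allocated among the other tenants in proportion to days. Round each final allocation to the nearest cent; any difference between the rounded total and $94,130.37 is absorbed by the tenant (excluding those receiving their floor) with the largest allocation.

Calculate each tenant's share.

Unit PH1: $6,503.87 · Unit PH2: $10,189.39 · Unit 2C: $62,437.11 · Unit 2A: $15,000.00

Guaranteed amounts: Unit 2A $15,000.00. Balance $79,130.37.
Balance split over remaining days 365: Unit PH1 6,503.8660 → $6,503.87; Unit PH2 10,189.3901 → $10,189.39; Unit 2C 62,437.1139 → $62,437.11.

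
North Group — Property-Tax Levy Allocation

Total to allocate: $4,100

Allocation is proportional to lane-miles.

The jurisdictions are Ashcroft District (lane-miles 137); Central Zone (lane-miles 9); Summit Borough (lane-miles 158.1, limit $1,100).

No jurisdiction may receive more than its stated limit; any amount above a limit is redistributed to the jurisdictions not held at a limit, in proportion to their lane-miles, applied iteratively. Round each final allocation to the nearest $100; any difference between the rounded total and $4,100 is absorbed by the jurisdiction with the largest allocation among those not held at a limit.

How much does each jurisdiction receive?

Ashcroft District: $2,800 · Central Zone: $200 · Summit Borough: $1,100

Total lane-miles = 304.1.
Pro-rata shares before constraints: Ashcroft District 1,847.09; Central Zone 121.34; Summit Borough 2,131.57.
Cap binds for Summit Borough ($1,100); residual $3,000 reallocated over remaining lane-miles 146.
Shares after redistribution: Ashcroft District 2,815.07 → $2,800; Central Zone 184.93 → $200.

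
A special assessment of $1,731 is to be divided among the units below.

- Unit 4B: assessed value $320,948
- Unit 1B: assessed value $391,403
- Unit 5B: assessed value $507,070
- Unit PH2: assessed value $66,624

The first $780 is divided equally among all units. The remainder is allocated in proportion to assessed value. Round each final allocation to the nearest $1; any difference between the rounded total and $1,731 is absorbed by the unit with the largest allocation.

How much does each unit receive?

First tranche $780 split equally: $195 each.
Remainder $951 by assessed value (total 1,286,045): Unit 4B 237.33 → $237; Unit 1B 289.43 → $289; Unit 5B 374.97 → $375; Unit PH2 49.27 → $49.
Rounding difference +$1 on remainder applied to Unit 5B.
Totals: Unit 4B $195 + $237 = $432; Unit 1B $195 + $289 = $484; Unit 5B $195 + $376 = $571; Unit PH2 $195 + $49 = $244.

Unit 4B: $432 | Unit 1B: $484 | Unit 5B: $571 | Unit PH2: $244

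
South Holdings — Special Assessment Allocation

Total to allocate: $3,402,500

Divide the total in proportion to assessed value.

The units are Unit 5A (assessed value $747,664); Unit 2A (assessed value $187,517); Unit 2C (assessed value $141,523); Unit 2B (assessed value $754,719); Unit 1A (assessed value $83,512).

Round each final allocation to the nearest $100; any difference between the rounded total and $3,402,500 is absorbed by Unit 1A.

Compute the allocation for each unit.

Assessed value total: 1,914,935.
Pro-rata amounts: Unit 5A 747,664/1,914,935 × $3,402,500 = 1,328,466.38; Unit 2A 187,517/1,914,935 × $3,402,500 = 333,184.46; Unit 2C 141,523/1,914,935 × $3,402,500 = 251,461.28; Unit 2B 754,719/1,914,935 × $3,402,500 = 1,341,001.86; Unit 1A 83,512/1,914,935 × $3,402,500 = 148,386.02.
Rounded to nearest $100: Unit 5A $1,328,500; Unit 2A $333,200; Unit 2C $251,500; Unit 2B $1,341,000; Unit 1A $148,400. Sum = $3,402,600.
Difference $3,402,500 − $3,402,600 = −$100 applied to Unit 1A: Unit 1A becomes $148,300.

Unit 5A: $1,328,500; Unit 2A: $333,200; Unit 2C: $251,500; Unit 2B: $1,341,000; Unit 1A: $148,300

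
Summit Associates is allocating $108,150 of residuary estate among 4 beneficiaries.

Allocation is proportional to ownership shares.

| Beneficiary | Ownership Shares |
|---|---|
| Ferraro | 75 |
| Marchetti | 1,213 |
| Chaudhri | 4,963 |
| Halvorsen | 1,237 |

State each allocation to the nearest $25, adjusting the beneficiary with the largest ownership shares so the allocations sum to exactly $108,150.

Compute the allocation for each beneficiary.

Ownership shares total: 75 + 1,213 + 4,963 + 1,237 = 7,488.
Unrounded shares: Ferraro 1,083.23; Marchetti 17,519.49; Chaudhri 71,681.15; Halvorsen 17,866.13.
At nearest $25: Ferraro $1,075; Marchetti $17,525; Chaudhri $71,675; Halvorsen $17,875. Sum = $108,150.
Sum already equals the total — no adjustment.

Ferraro: $1,075 | Marchetti: $17,525 | Chaudhri: $71,675 | Halvorsen: $17,875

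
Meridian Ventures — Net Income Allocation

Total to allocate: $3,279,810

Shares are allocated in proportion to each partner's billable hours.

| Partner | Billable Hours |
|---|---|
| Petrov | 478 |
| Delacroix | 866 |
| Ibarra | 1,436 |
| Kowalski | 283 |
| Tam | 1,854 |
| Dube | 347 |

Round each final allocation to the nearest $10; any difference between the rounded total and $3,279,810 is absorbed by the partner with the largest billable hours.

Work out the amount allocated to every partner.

Petrov: $297,820; Delacroix: $539,570; Ibarra: $894,720; Kowalski: $176,330; Tam: $1,155,170; Dube: $216,200

Sum of billable hours: 478 + 866 + 1,436 + 283 + 1,854 + 347 = 5,264.
Pro-rata amounts: Petrov 297,824.69; Delacroix 539,573.61; Ibarra 894,720.21; Kowalski 176,327.17; Tam 1,155,161.04; Dube 216,203.28.
Rounded to nearest $10: Petrov $297,820; Delacroix $539,570; Ibarra $894,720; Kowalski $176,330; Tam $1,155,160; Dube $216,200. Sum = $3,279,800.
Difference $3,279,810 − $3,279,800 = +$10 applied to largest billable hours (Tam): Tam becomes $1,155,170.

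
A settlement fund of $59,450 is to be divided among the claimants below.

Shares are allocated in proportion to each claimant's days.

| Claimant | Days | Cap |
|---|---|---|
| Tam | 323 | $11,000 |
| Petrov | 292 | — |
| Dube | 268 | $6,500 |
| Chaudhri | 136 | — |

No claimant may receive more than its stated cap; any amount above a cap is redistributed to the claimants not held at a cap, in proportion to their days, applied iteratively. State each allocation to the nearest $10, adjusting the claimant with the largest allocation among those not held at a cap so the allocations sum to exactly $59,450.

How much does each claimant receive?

Tam: $11,000 | Petrov: $28,620 | Dube: $6,500 | Chaudhri: $13,330

Total days = 1,019.
Unconstrained shares: Tam 18,844.31; Petrov 17,035.72; Dube 15,635.53; Chaudhri 7,934.45.
Held at cap: Tam ($11,000), Dube ($6,500); residual $41,950 reallocated over remaining days 428.
Remaining shares: Petrov 28,620.09 → $28,620; Chaudhri 13,329.91 → $13,330.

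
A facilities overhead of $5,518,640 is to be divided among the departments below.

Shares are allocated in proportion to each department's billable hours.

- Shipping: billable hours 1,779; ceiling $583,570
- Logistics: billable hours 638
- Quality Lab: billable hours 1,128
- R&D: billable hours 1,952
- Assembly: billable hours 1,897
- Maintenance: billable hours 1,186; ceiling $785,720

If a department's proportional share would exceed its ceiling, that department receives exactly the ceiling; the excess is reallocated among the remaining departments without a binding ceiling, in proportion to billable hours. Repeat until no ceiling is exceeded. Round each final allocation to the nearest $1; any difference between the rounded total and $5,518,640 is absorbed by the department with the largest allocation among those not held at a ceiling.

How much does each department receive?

Total billable hours = 8,580.
Unconstrained shares: Shipping 1,144,249.48; Logistics 410,360.41; Quality Lab 725,527.497; R&D 1,255,522.76; Assembly 1,220,146.86; Maintenance 762,832.99.
Held at cap: Shipping ($583,570); remaining pool $4,935,070 reallocated over remaining billable hours 6,801.
Held at cap: Maintenance ($785,720); remaining pool $4,149,350 reallocated over remaining billable hours 5,615.
Remaining shares: Logistics 471,466.66 → $471,467; Quality Lab 833,564.88 → $833,565; R&D 1,442,481.07 → $1,442,481; Assembly 1,401,837.39 → $1,401,837.

Shipping: $583,570; Logistics: $471,467; Quality Lab: $833,565; R&D: $1,442,481; Assembly: $1,401,837; Maintenance: $785,720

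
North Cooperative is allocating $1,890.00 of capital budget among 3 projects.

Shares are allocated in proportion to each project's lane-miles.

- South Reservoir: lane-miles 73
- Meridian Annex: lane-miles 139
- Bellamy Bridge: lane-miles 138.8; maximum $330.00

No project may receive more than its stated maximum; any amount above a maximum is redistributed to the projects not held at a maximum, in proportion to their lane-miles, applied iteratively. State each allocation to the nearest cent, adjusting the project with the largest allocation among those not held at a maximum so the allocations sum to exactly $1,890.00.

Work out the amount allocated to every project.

South Reservoir: $537.17 | Meridian Annex: $1,022.83 | Bellamy Bridge: $330.00

Sum of lane-miles: 350.8.
Unconstrained shares: South Reservoir 393.3010; Meridian Annex 748.8883; Bellamy Bridge 747.8107.
Held at cap: Bellamy Bridge ($330.00); remaining pool $1,560.00 reallocated over remaining lane-miles 212.
Redistributed shares: South Reservoir 537.1698 → $537.17; Meridian Annex 1,022.8302 → $1,022.83.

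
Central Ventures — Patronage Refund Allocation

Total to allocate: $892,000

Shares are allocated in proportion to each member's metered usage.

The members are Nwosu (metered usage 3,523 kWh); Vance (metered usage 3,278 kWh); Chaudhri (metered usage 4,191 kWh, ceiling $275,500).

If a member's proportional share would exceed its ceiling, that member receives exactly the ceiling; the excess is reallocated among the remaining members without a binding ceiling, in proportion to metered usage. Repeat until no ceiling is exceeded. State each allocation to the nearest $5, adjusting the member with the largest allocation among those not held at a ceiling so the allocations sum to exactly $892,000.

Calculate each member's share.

Nwosu: $319,355; Vance: $297,145; Chaudhri: $275,500

Combined metered usage = 10,992.
Pro-rata shares before constraints: Nwosu 285,891.19; Vance 266,009.46; Chaudhri 340,099.34.
Capped: Chaudhri ($275,500); remaining pool $616,500 reallocated over remaining metered usage 6,801.
Redistributed shares: Nwosu 319,354.43 → $319,355; Vance 297,145.57 → $297,145.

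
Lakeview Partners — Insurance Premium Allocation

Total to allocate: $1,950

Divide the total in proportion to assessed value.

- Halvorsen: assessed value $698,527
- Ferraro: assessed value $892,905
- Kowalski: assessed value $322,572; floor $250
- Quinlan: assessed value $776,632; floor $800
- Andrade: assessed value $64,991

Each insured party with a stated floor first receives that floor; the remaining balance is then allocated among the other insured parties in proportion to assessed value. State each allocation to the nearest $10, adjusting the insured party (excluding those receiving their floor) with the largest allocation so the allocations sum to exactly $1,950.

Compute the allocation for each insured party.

Halvorsen: $380 | Ferraro: $480 | Kowalski: $250 | Quinlan: $800 | Andrade: $40

Minimums first: Kowalski $250; Quinlan $800. Remaining pool $900.
Remaining pool split over remaining assessed value 1,656,423: Halvorsen 379.54 → $380; Ferraro 485.15 → $490; Andrade 35.31 → $40.
Rounding difference −$10 applied to Ferraro → $480.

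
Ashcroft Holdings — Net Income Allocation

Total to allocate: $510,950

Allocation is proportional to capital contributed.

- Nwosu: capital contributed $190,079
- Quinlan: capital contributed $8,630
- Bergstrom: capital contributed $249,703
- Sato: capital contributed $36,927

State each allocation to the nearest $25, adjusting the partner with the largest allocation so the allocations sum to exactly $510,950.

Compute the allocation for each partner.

Nwosu: $200,100; Quinlan: $9,075; Bergstrom: $262,900; Sato: $38,875

Capital contributed total: 485,339.
Unrounded shares: Nwosu 190,079/485,339 × $510,950 = 200,109.34; Quinlan 8,630/485,339 × $510,950 = 9,085.40; Bergstrom 249,703/485,339 × $510,950 = 262,879.65; Sato 36,927/485,339 × $510,950 = 38,875.61.
At nearest $25: Nwosu $200,100; Quinlan $9,075; Bergstrom $262,875; Sato $38,875. Sum = $510,925.
Difference $510,950 − $510,925 = +$25 applied to largest allocation (Bergstrom): Bergstrom becomes $262,900.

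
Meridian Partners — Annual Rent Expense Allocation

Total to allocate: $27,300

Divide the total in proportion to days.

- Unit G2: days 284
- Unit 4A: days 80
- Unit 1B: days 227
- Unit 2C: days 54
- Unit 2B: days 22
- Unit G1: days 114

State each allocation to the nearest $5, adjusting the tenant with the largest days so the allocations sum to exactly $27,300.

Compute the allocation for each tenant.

Unit G2: $9,925; Unit 4A: $2,795; Unit 1B: $7,935; Unit 2C: $1,890; Unit 2B: $770; Unit G1: $3,985

Sum of days: 284 + 80 + 227 + 54 + 22 + 114 = 781.
Pro-rata amounts: Unit G2 9,927.27; Unit 4A 2,796.41; Unit 1B 7,934.83; Unit 2C 1,887.58; Unit 2B 769.01; Unit G1 3,984.89.
At nearest $5: Unit G2 $9,925; Unit 4A $2,795; Unit 1B $7,935; Unit 2C $1,890; Unit 2B $770; Unit G1 $3,985. Sum = $27,300.
Rounded total matches; no reconciliation needed.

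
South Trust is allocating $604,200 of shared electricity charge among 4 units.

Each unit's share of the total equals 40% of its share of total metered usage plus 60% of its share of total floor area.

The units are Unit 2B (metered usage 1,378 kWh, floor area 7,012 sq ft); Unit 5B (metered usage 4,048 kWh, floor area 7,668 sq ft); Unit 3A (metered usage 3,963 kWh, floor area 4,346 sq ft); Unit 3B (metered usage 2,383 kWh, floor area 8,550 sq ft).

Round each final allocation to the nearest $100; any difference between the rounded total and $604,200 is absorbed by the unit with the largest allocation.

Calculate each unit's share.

Unit 2B: $120,500 | Unit 5B: $183,900 | Unit 3A: $138,500 | Unit 3B: $161,300

Totals — metered usage 11,772, floor area 27,576.
Blended shares (40% metered usage + 60% floor area): Unit 2B 0.1994; Unit 5B 0.3044; Unit 3A 0.2292; Unit 3B 0.2670.
Proportional shares: Unit 2B 120,471.69; Unit 5B 183,910.90; Unit 3A 138,494.12; Unit 3B 161,323.29.
After rounding ($100): Unit 2B $120,500; Unit 5B $183,900; Unit 3A $138,500; Unit 3B $161,300. Sum = $604,200.
Rounded total matches; no reconciliation needed.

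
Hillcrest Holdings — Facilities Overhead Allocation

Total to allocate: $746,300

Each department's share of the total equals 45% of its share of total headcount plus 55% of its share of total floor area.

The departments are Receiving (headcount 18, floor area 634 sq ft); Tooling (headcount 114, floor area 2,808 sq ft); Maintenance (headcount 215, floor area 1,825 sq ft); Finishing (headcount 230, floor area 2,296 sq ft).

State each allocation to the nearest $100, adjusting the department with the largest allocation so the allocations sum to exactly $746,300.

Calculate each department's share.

Totals — headcount 577, floor area 7,563.
Combined weights (45% headcount + 55% floor area): Receiving 0.0601; Tooling 0.2931; Maintenance 0.3004; Finishing 0.3463.
Proportional shares: Receiving 44,885.59; Tooling 218,750.10; Maintenance 224,185.64; Finishing 258,478.66.
After rounding ($100): Receiving $44,900; Tooling $218,800; Maintenance $224,200; Finishing $258,500. Sum = $746,400.
Difference $746,300 − $746,400 = −$100 applied to largest allocation (Finishing): Finishing becomes $258,400.

Receiving: $44,900; Tooling: $218,800; Maintenance: $224,200; Finishing: $258,400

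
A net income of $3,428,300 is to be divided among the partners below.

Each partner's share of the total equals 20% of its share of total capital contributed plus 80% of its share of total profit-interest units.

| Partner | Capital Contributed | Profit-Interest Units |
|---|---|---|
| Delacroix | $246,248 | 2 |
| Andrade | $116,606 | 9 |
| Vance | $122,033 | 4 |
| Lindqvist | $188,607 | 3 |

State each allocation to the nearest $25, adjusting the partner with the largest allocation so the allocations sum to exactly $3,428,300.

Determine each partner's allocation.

Capital contributed total 673,494; profit-interest units total 18.
Combined weights (20% capital contributed + 80% profit-interest units): Delacroix 0.1620; Andrade 0.4346; Vance 0.2140; Lindqvist 0.1893.
Proportional shares: Delacroix 555,434.00; Andrade 1,490,032.37; Vance 733,712.96; Lindqvist 649,120.66.
At nearest $25: Delacroix $555,425; Andrade $1,490,025; Vance $733,725; Lindqvist $649,125. Sum = $3,428,300.
No rounding difference to absorb.

Delacroix: $555,425; Andrade: $1,490,025; Vance: $733,725; Lindqvist: $649,125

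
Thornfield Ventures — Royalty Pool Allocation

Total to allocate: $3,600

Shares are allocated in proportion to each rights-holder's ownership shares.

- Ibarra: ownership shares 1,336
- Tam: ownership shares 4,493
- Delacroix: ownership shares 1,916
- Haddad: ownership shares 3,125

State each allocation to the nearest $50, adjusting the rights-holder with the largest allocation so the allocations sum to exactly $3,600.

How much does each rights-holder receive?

Ibarra: $450 · Tam: $1,450 · Delacroix: $650 · Haddad: $1,050

Ownership shares total: 10,870.
Pro-rata amounts: Ibarra 1,336/10,870 × $3,600 = 442.47; Tam 4,493/10,870 × $3,600 = 1,488.02; Delacroix 1,916/10,870 × $3,600 = 634.55; Haddad 3,125/10,870 × $3,600 = 1,034.96.
Rounded to nearest $50: Ibarra $450; Tam $1,500; Delacroix $650; Haddad $1,050. Sum = $3,650.
Difference $3,600 − $3,650 = −$50 applied to largest allocation (Tam): Tam becomes $1,450.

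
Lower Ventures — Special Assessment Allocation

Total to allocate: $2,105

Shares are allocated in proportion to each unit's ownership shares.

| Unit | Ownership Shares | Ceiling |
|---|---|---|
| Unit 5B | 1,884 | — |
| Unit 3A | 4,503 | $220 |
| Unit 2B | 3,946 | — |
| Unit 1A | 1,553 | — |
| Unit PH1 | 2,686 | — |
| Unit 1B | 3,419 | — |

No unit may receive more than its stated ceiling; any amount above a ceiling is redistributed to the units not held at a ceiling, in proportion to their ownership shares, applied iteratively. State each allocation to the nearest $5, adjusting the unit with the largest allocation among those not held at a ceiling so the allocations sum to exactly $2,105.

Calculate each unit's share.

Unit 5B: $265 | Unit 3A: $220 | Unit 2B: $550 | Unit 1A: $215 | Unit PH1: $375 | Unit 1B: $480

Total ownership shares = 17,991.
Proportional shares (ignoring caps): Unit 5B 220.43; Unit 3A 526.86; Unit 2B 461.69; Unit 1A 181.71; Unit PH1 314.27; Unit 1B 400.03.
Capped: Unit 3A ($220); remaining pool $1,885 reallocated over remaining ownership shares 13,488.
Remaining shares: Unit 5B 263.30 → $265; Unit 2B 551.47 → $550; Unit 1A 217.04 → $215; Unit PH1 375.38 → $375; Unit 1B 477.82 → $480.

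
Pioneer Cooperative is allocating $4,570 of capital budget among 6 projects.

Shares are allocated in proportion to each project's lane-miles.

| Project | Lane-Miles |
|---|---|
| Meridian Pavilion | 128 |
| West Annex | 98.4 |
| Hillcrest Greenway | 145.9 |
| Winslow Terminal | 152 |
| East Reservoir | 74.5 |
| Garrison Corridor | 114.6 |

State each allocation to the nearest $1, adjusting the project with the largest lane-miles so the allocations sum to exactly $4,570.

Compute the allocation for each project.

Lane-miles total: 128 + 98.4 + 145.9 + 152 + 74.5 + 114.6 = 713.4.
Proportional shares: Meridian Pavilion 819.96; West Annex 630.34; Hillcrest Greenway 934.63; Winslow Terminal 973.70; East Reservoir 477.24; Garrison Corridor 734.12.
At nearest $1: Meridian Pavilion $820; West Annex $630; Hillcrest Greenway $935; Winslow Terminal $974; East Reservoir $477; Garrison Corridor $734. Sum = $4,570.
No rounding difference to absorb.

Meridian Pavilion: $820; West Annex: $630; Hillcrest Greenway: $935; Winslow Terminal: $974; East Reservoir: $477; Garrison Corridor: $734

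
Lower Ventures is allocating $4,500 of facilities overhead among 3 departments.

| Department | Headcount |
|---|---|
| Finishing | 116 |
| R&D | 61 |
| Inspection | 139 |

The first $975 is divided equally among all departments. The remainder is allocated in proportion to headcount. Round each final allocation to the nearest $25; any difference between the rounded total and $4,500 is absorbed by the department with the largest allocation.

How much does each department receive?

Equal tier: $975 ÷ 3 = $325 apiece.
Remainder $3,525 by headcount (total 316): Finishing 1,293.99 → $1,300; R&D 680.46 → $675; Inspection 1,550.55 → $1,550.
Totals: Finishing $325 + $1,300 = $1,625; R&D $325 + $675 = $1,000; Inspection $325 + $1,550 = $1,875.

Finishing: $1,625; R&D: $1,000; Inspection: $1,875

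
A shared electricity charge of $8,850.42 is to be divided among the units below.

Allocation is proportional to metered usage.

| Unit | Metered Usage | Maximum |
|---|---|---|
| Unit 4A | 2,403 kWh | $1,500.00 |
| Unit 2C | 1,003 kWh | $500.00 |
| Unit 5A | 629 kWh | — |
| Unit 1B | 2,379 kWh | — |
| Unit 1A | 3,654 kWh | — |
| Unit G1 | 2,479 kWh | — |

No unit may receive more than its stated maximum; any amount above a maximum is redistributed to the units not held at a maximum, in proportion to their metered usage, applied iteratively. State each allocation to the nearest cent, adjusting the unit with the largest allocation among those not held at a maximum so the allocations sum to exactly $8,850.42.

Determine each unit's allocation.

Unit 4A: $1,500.00 · Unit 2C: $500.00 · Unit 5A: $471.38 · Unit 1B: $1,782.86 · Unit 1A: $2,738.38 · Unit G1: $1,857.80

Sum of metered usage: 12,547.
Proportional shares (ignoring caps): Unit 4A 1,695.0314; Unit 2C 707.4975; Unit 5A 443.6849; Unit 1B 1,678.1023; Unit 1A 2,577.4635; Unit G1 1,748.6404.
Cap binds for Unit 4A ($1,500.00), Unit 2C ($500.00); remaining pool $6,850.42 reallocated over remaining metered usage 9,141.
Remaining shares: Unit 5A 471.3832 → $471.38; Unit 1B 1,782.8628 → $1,782.86; Unit 1A 2,738.3694 → $2,738.37; Unit G1 1,857.8045 → $1,857.80.
Rounding difference +$0.01 applied to Unit 1A → $2,738.38.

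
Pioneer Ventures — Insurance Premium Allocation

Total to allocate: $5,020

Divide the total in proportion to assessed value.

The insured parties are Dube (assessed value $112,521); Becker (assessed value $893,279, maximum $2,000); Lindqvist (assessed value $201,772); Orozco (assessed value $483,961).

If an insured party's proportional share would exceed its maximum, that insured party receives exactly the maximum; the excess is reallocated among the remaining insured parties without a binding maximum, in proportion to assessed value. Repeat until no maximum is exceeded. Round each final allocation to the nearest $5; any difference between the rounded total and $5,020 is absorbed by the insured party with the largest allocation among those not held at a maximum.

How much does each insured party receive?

Combined assessed value = 1,691,533.
Proportional shares (ignoring caps): Dube 333.93; Becker 2,651.00; Lindqvist 598.80; Orozco 1,436.26.
Capped: Becker ($2,000); remaining pool $3,020 reallocated over remaining assessed value 798,254.
Remaining shares: Dube 425.70 → $425; Lindqvist 763.36 → $765; Orozco 1,830.95 → $1,830.

Dube: $425 | Becker: $2,000 | Lindqvist: $765 | Orozco: $1,830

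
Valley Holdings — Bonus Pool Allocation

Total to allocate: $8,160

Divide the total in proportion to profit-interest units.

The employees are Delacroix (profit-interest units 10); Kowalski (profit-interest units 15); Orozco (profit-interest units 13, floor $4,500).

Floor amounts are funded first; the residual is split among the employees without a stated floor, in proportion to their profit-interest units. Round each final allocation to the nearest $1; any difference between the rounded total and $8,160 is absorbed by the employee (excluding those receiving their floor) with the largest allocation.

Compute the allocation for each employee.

Guaranteed amounts: Orozco $4,500. Remaining pool $3,660.
Remaining pool split over remaining profit-interest units 25: Delacroix 1,464.00 → $1,464; Kowalski 2,196.00 → $2,196.

Delacroix: $1,464; Kowalski: $2,196; Orozco: $4,500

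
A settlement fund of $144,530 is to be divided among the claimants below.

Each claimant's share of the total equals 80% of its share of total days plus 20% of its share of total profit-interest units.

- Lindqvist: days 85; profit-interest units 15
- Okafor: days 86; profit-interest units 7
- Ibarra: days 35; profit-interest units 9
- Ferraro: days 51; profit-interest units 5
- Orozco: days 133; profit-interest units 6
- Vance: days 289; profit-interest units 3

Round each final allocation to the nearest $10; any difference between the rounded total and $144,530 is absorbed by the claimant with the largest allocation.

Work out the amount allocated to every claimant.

Totals — days 679, profit-interest units 45.
Blended shares (80% days + 20% profit-interest units): Lindqvist 0.1668; Okafor 0.1324; Ibarra 0.0812; Ferraro 0.0823; Orozco 0.1834; Vance 0.3538.
Pro-rata amounts: Lindqvist 24,109.62; Okafor 19,141.06; Ibarra 11,741.20; Ferraro 11,896.35; Orozco 26,502.13; Vance 51,139.64.
After rounding ($10): Lindqvist $24,110; Okafor $19,140; Ibarra $11,740; Ferraro $11,900; Orozco $26,500; Vance $51,140. Sum = $144,530.
Sum already equals the total — no adjustment.

Lindqvist: $24,110 | Okafor: $19,140 | Ibarra: $11,740 | Ferraro: $11,900 | Orozco: $26,500 | Vance: $51,140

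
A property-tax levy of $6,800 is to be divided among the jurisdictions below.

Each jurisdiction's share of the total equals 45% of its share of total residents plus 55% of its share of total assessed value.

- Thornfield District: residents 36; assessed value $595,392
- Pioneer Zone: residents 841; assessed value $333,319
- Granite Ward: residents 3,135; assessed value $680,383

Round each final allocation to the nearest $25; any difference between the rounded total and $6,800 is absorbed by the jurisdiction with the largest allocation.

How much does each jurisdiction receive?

Thornfield District: $1,400 | Pioneer Zone: $1,425 | Granite Ward: $3,975

Residents total 4,012; assessed value total 1,609,094.
Composite weights (45% residents + 55% assessed value): Thornfield District 0.2075; Pioneer Zone 0.2083; Granite Ward 0.5842.
Unrounded shares: Thornfield District 1,411.32; Pioneer Zone 1,416.17; Granite Ward 3,972.51.
Rounded to nearest $25: Thornfield District $1,400; Pioneer Zone $1,425; Granite Ward $3,975. Sum = $6,800.
Sum already equals the total — no adjustment.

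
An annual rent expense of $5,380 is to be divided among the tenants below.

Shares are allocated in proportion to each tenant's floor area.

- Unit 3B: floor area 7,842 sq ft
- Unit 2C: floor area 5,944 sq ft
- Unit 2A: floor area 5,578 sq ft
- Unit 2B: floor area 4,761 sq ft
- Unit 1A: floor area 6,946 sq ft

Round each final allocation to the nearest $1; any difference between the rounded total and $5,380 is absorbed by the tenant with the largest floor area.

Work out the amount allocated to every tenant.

Unit 3B: $1,358; Unit 2C: $1,029; Unit 2A: $966; Unit 2B: $824; Unit 1A: $1,203

Total floor area = 7,842 + 5,944 + 5,578 + 4,761 + 6,946 = 31,071.
Pro-rata amounts: Unit 3B 1,357.86; Unit 2C 1,029.21; Unit 2A 965.84; Unit 2B 824.38; Unit 1A 1,202.71.
At nearest $1: Unit 3B $1,358; Unit 2C $1,029; Unit 2A $966; Unit 2B $824; Unit 1A $1,203. Sum = $5,380.
No rounding difference to absorb.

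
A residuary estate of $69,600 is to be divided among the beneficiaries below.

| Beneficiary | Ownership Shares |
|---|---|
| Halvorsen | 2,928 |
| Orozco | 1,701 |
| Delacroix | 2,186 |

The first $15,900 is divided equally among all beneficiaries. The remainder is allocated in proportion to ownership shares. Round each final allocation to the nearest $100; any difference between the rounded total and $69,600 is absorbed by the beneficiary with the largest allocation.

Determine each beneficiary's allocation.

First tranche $15,900 split equally: $5,300 each.
Remainder $53,700 by ownership shares (total 6,815): Halvorsen 23,071.69 → $23,100; Orozco 13,403.33 → $13,400; Delacroix 17,224.97 → $17,200.
Totals: Halvorsen $5,300 + $23,100 = $28,400; Orozco $5,300 + $13,400 = $18,700; Delacroix $5,300 + $17,200 = $22,500.

Halvorsen: $28,400 · Orozco: $18,700 · Delacroix: $22,500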